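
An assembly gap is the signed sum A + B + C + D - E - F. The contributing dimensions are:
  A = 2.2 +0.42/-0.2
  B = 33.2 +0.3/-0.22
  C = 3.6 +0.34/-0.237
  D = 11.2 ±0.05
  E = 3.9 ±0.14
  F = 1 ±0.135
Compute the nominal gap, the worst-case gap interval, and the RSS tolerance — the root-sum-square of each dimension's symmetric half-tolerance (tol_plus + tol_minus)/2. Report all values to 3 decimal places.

nominal=45.300 wc=[44.318,46.685] rss=0.536

Stack each dimension's contribution:
  +A: nom +2.200 → Σnom=2.200; wc +0.420/-0.200 → slack +0.420/-0.200; half-tol=0.310, Σhalf²=0.096100
  +B: nom +33.200 → Σnom=35.400; wc +0.300/-0.220 → slack +0.720/-0.420; half-tol=0.260, Σhalf²=0.163700
  +C: nom +3.600 → Σnom=39.000; wc +0.340/-0.237 → slack +1.060/-0.657; half-tol=0.288, Σhalf²=0.246932
  +D: nom +11.200 → Σnom=50.200; wc +0.050/-0.050 → slack +1.110/-0.707; half-tol=0.050, Σhalf²=0.249432
  -E: nom -3.900 → Σnom=46.300; wc +0.140/-0.140 → slack +1.250/-0.847; half-tol=0.140, Σhalf²=0.269032
  -F: nom -1.000 → Σnom=45.300; wc +0.135/-0.135 → slack +1.385/-0.982; half-tol=0.135, Σhalf²=0.287257
Nominal = 45.300. Worst-case = [45.300 - 0.982, 45.300 + 1.385] = [44.318, 46.685]. RSS = √0.287257 = 0.536.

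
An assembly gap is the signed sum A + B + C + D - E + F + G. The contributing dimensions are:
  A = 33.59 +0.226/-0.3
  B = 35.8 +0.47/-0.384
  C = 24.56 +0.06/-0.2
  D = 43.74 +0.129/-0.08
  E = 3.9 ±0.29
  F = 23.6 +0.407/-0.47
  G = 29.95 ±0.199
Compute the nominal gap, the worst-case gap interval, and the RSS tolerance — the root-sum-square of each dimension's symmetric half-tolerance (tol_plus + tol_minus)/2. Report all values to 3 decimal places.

Stack each dimension's contribution:
  +A: nom +33.590 → Σnom=33.590; wc +0.226/-0.300 → slack +0.226/-0.300; half-tol=0.263, Σhalf²=0.069169
  +B: nom +35.800 → Σnom=69.390; wc +0.470/-0.384 → slack +0.696/-0.684; half-tol=0.427, Σhalf²=0.251498
  +C: nom +24.560 → Σnom=93.950; wc +0.060/-0.200 → slack +0.756/-0.884; half-tol=0.130, Σhalf²=0.268398
  +D: nom +43.740 → Σnom=137.690; wc +0.129/-0.080 → slack +0.885/-0.964; half-tol=0.105, Σhalf²=0.279318
  -E: nom -3.900 → Σnom=133.790; wc +0.290/-0.290 → slack +1.175/-1.254; half-tol=0.290, Σhalf²=0.363418
  +F: nom +23.600 → Σnom=157.390; wc +0.407/-0.470 → slack +1.582/-1.724; half-tol=0.439, Σhalf²=0.555701
  +G: nom +29.950 → Σnom=187.340; wc +0.199/-0.199 → slack +1.781/-1.923; half-tol=0.199, Σhalf²=0.595302
Nominal = 187.340. Worst-case = [187.340 - 1.923, 187.340 + 1.781] = [185.417, 189.121]. RSS = √0.595302 = 0.772.

nominal=187.340 wc=[185.417,189.121] rss=0.772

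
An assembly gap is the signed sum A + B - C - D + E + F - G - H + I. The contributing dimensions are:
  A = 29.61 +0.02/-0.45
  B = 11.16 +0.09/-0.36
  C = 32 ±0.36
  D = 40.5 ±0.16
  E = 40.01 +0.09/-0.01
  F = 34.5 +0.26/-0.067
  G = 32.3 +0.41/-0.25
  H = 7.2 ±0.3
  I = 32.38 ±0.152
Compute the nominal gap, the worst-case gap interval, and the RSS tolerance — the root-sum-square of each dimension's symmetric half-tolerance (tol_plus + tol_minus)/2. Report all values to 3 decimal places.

Stack each dimension's contribution:
  +A: nom +29.610 → Σnom=29.610; wc +0.020/-0.450 → slack +0.020/-0.450; half-tol=0.235, Σhalf²=0.055225
  +B: nom +11.160 → Σnom=40.770; wc +0.090/-0.360 → slack +0.110/-0.810; half-tol=0.225, Σhalf²=0.105850
  -C: nom -32.000 → Σnom=8.770; wc +0.360/-0.360 → slack +0.470/-1.170; half-tol=0.360, Σhalf²=0.235450
  -D: nom -40.500 → Σnom=-31.730; wc +0.160/-0.160 → slack +0.630/-1.330; half-tol=0.160, Σhalf²=0.261050
  +E: nom +40.010 → Σnom=8.280; wc +0.090/-0.010 → slack +0.720/-1.340; half-tol=0.050, Σhalf²=0.263550
  +F: nom +34.500 → Σnom=42.780; wc +0.260/-0.067 → slack +0.980/-1.407; half-tol=0.164, Σhalf²=0.290282
  -G: nom -32.300 → Σnom=10.480; wc +0.250/-0.410 → slack +1.230/-1.817; half-tol=0.330, Σhalf²=0.399182
  -H: nom -7.200 → Σnom=3.280; wc +0.300/-0.300 → slack +1.530/-2.117; half-tol=0.300, Σhalf²=0.489182
  +I: nom +32.380 → Σnom=35.660; wc +0.152/-0.152 → slack +1.682/-2.269; half-tol=0.152, Σhalf²=0.512286
Nominal = 35.660. Worst-case = [35.660 - 2.269, 35.660 + 1.682] = [33.391, 37.342]. RSS = √0.512286 = 0.716.

nominal=35.660 wc=[33.391,37.342] rss=0.716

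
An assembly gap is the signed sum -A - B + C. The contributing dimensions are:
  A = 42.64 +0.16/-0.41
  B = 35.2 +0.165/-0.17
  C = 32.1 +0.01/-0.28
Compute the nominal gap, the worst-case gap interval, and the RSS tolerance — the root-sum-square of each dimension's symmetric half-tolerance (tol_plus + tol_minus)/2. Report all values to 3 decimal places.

nominal=-45.740 wc=[-46.345,-45.150] rss=0.361

Stack each dimension's contribution:
  -A: nom -42.640 → Σnom=-42.640; wc +0.410/-0.160 → slack +0.410/-0.160; half-tol=0.285, Σhalf²=0.081225
  -B: nom -35.200 → Σnom=-77.840; wc +0.170/-0.165 → slack +0.580/-0.325; half-tol=0.168, Σhalf²=0.109281
  +C: nom +32.100 → Σnom=-45.740; wc +0.010/-0.280 → slack +0.590/-0.605; half-tol=0.145, Σhalf²=0.130306
Nominal = -45.740. Worst-case = [-45.740 - 0.605, -45.740 + 0.590] = [-46.345, -45.150]. RSS = √0.130306 = 0.361.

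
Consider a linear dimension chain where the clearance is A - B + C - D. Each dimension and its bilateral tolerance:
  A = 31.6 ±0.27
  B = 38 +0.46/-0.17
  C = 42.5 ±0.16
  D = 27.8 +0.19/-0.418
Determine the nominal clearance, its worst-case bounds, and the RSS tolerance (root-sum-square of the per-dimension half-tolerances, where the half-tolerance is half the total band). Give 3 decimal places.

Stack each dimension's contribution:
  +A: nom +31.600 → Σnom=31.600; wc +0.270/-0.270 → slack +0.270/-0.270; half-tol=0.270, Σhalf²=0.072900
  -B: nom -38.000 → Σnom=-6.400; wc +0.170/-0.460 → slack +0.440/-0.730; half-tol=0.315, Σhalf²=0.172125
  +C: nom +42.500 → Σnom=36.100; wc +0.160/-0.160 → slack +0.600/-0.890; half-tol=0.160, Σhalf²=0.197725
  -D: nom -27.800 → Σnom=8.300; wc +0.418/-0.190 → slack +1.018/-1.080; half-tol=0.304, Σhalf²=0.290141
Nominal = 8.300. Worst-case = [8.300 - 1.080, 8.300 + 1.018] = [7.220, 9.318]. RSS = √0.290141 = 0.539.

nominal=8.300 wc=[7.220,9.318] rss=0.539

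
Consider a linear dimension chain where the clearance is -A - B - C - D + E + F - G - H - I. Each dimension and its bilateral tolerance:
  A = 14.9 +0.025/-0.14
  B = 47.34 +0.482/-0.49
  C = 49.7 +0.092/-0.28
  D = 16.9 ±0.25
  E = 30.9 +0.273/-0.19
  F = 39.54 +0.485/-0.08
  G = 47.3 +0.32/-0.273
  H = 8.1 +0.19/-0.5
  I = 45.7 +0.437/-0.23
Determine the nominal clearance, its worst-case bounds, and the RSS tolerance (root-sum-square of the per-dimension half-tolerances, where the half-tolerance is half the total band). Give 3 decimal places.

Stack each dimension's contribution:
  -A: nom -14.900 → Σnom=-14.900; wc +0.140/-0.025 → slack +0.140/-0.025; half-tol=0.083, Σhalf²=0.006806
  -B: nom -47.340 → Σnom=-62.240; wc +0.490/-0.482 → slack +0.630/-0.507; half-tol=0.486, Σhalf²=0.243002
  -C: nom -49.700 → Σnom=-111.940; wc +0.280/-0.092 → slack +0.910/-0.599; half-tol=0.186, Σhalf²=0.277598
  -D: nom -16.900 → Σnom=-128.840; wc +0.250/-0.250 → slack +1.160/-0.849; half-tol=0.250, Σhalf²=0.340098
  +E: nom +30.900 → Σnom=-97.940; wc +0.273/-0.190 → slack +1.433/-1.039; half-tol=0.232, Σhalf²=0.393690
  +F: nom +39.540 → Σnom=-58.400; wc +0.485/-0.080 → slack +1.918/-1.119; half-tol=0.282, Σhalf²=0.473497
  -G: nom -47.300 → Σnom=-105.700; wc +0.273/-0.320 → slack +2.191/-1.439; half-tol=0.296, Σhalf²=0.561409
  -H: nom -8.100 → Σnom=-113.800; wc +0.500/-0.190 → slack +2.691/-1.629; half-tol=0.345, Σhalf²=0.680434
  -I: nom -45.700 → Σnom=-159.500; wc +0.230/-0.437 → slack +2.921/-2.066; half-tol=0.334, Σhalf²=0.791656
Nominal = -159.500. Worst-case = [-159.500 - 2.066, -159.500 + 2.921] = [-161.566, -156.579]. RSS = √0.791656 = 0.890.

nominal=-159.500 wc=[-161.566,-156.579] rss=0.890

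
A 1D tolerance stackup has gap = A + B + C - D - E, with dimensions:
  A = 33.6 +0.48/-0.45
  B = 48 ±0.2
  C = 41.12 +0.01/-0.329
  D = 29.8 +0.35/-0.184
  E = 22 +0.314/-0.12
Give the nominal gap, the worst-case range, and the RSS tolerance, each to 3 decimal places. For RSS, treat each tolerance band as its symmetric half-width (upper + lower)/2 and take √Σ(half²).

nominal=70.920 wc=[69.277,71.914] rss=0.635

Stack each dimension's contribution:
  +A: nom +33.600 → Σnom=33.600; wc +0.480/-0.450 → slack +0.480/-0.450; half-tol=0.465, Σhalf²=0.216225
  +B: nom +48.000 → Σnom=81.600; wc +0.200/-0.200 → slack +0.680/-0.650; half-tol=0.200, Σhalf²=0.256225
  +C: nom +41.120 → Σnom=122.720; wc +0.010/-0.329 → slack +0.690/-0.979; half-tol=0.170, Σhalf²=0.284955
  -D: nom -29.800 → Σnom=92.920; wc +0.184/-0.350 → slack +0.874/-1.329; half-tol=0.267, Σhalf²=0.356244
  -E: nom -22.000 → Σnom=70.920; wc +0.120/-0.314 → slack +0.994/-1.643; half-tol=0.217, Σhalf²=0.403333
Nominal = 70.920. Worst-case = [70.920 - 1.643, 70.920 + 0.994] = [69.277, 71.914]. RSS = √0.403333 = 0.635.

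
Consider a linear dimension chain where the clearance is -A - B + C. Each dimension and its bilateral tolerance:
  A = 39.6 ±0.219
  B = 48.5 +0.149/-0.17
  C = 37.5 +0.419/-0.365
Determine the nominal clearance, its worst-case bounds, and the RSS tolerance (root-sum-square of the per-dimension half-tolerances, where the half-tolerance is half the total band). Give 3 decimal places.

nominal=-50.600 wc=[-51.333,-49.792] rss=0.477

Stack each dimension's contribution:
  -A: nom -39.600 → Σnom=-39.600; wc +0.219/-0.219 → slack +0.219/-0.219; half-tol=0.219, Σhalf²=0.047961
  -B: nom -48.500 → Σnom=-88.100; wc +0.170/-0.149 → slack +0.389/-0.368; half-tol=0.160, Σhalf²=0.073401
  +C: nom +37.500 → Σnom=-50.600; wc +0.419/-0.365 → slack +0.808/-0.733; half-tol=0.392, Σhalf²=0.227065
Nominal = -50.600. Worst-case = [-50.600 - 0.733, -50.600 + 0.808] = [-51.333, -49.792]. RSS = √0.227065 = 0.477.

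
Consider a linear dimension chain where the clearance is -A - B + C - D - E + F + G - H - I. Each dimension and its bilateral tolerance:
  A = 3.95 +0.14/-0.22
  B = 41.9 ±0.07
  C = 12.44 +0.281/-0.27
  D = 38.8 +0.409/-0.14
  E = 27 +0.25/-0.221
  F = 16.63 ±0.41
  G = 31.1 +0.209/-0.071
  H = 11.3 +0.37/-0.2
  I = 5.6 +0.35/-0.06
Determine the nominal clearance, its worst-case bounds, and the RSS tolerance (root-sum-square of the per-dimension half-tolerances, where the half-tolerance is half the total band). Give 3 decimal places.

nominal=-68.380 wc=[-70.720,-66.569] rss=0.745

Stack each dimension's contribution:
  -A: nom -3.950 → Σnom=-3.950; wc +0.220/-0.140 → slack +0.220/-0.140; half-tol=0.180, Σhalf²=0.032400
  -B: nom -41.900 → Σnom=-45.850; wc +0.070/-0.070 → slack +0.290/-0.210; half-tol=0.070, Σhalf²=0.037300
  +C: nom +12.440 → Σnom=-33.410; wc +0.281/-0.270 → slack +0.571/-0.480; half-tol=0.276, Σhalf²=0.113200
  -D: nom -38.800 → Σnom=-72.210; wc +0.140/-0.409 → slack +0.711/-0.889; half-tol=0.274, Σhalf²=0.188551
  -E: nom -27.000 → Σnom=-99.210; wc +0.221/-0.250 → slack +0.932/-1.139; half-tol=0.235, Σhalf²=0.244011
  +F: nom +16.630 → Σnom=-82.580; wc +0.410/-0.410 → slack +1.342/-1.549; half-tol=0.410, Σhalf²=0.412111
  +G: nom +31.100 → Σnom=-51.480; wc +0.209/-0.071 → slack +1.551/-1.620; half-tol=0.140, Σhalf²=0.431711
  -H: nom -11.300 → Σnom=-62.780; wc +0.200/-0.370 → slack +1.751/-1.990; half-tol=0.285, Σhalf²=0.512936
  -I: nom -5.600 → Σnom=-68.380; wc +0.060/-0.350 → slack +1.811/-2.340; half-tol=0.205, Σhalf²=0.554961
Nominal = -68.380. Worst-case = [-68.380 - 2.340, -68.380 + 1.811] = [-70.720, -66.569]. RSS = √0.554961 = 0.745.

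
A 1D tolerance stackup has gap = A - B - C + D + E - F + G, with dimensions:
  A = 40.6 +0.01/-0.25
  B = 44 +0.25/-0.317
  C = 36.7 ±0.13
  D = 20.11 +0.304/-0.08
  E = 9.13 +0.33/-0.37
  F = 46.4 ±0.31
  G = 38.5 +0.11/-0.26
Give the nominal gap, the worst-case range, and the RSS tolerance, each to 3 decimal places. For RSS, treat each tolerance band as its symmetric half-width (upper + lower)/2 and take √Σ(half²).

Stack each dimension's contribution:
  +A: nom +40.600 → Σnom=40.600; wc +0.010/-0.250 → slack +0.010/-0.250; half-tol=0.130, Σhalf²=0.016900
  -B: nom -44.000 → Σnom=-3.400; wc +0.317/-0.250 → slack +0.327/-0.500; half-tol=0.283, Σhalf²=0.097272
  -C: nom -36.700 → Σnom=-40.100; wc +0.130/-0.130 → slack +0.457/-0.630; half-tol=0.130, Σhalf²=0.114172
  +D: nom +20.110 → Σnom=-19.990; wc +0.304/-0.080 → slack +0.761/-0.710; half-tol=0.192, Σhalf²=0.151036
  +E: nom +9.130 → Σnom=-10.860; wc +0.330/-0.370 → slack +1.091/-1.080; half-tol=0.350, Σhalf²=0.273536
  -F: nom -46.400 → Σnom=-57.260; wc +0.310/-0.310 → slack +1.401/-1.390; half-tol=0.310, Σhalf²=0.369636
  +G: nom +38.500 → Σnom=-18.760; wc +0.110/-0.260 → slack +1.511/-1.650; half-tol=0.185, Σhalf²=0.403861
Nominal = -18.760. Worst-case = [-18.760 - 1.650, -18.760 + 1.511] = [-20.410, -17.249]. RSS = √0.403861 = 0.636.

nominal=-18.760 wc=[-20.410,-17.249] rss=0.636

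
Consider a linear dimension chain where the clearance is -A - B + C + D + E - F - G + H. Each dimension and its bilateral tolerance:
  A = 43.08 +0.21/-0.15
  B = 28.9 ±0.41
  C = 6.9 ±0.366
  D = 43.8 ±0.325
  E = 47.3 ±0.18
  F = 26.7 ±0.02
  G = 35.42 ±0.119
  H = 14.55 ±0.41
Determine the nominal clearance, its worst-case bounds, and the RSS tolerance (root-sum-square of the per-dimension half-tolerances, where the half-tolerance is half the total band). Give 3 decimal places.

Stack each dimension's contribution:
  -A: nom -43.080 → Σnom=-43.080; wc +0.150/-0.210 → slack +0.150/-0.210; half-tol=0.180, Σhalf²=0.032400
  -B: nom -28.900 → Σnom=-71.980; wc +0.410/-0.410 → slack +0.560/-0.620; half-tol=0.410, Σhalf²=0.200500
  +C: nom +6.900 → Σnom=-65.080; wc +0.366/-0.366 → slack +0.926/-0.986; half-tol=0.366, Σhalf²=0.334456
  +D: nom +43.800 → Σnom=-21.280; wc +0.325/-0.325 → slack +1.251/-1.311; half-tol=0.325, Σhalf²=0.440081
  +E: nom +47.300 → Σnom=26.020; wc +0.180/-0.180 → slack +1.431/-1.491; half-tol=0.180, Σhalf²=0.472481
  -F: nom -26.700 → Σnom=-0.680; wc +0.020/-0.020 → slack +1.451/-1.511; half-tol=0.020, Σhalf²=0.472881
  -G: nom -35.420 → Σnom=-36.100; wc +0.119/-0.119 → slack +1.570/-1.630; half-tol=0.119, Σhalf²=0.487042
  +H: nom +14.550 → Σnom=-21.550; wc +0.410/-0.410 → slack +1.980/-2.040; half-tol=0.410, Σhalf²=0.655142
Nominal = -21.550. Worst-case = [-21.550 - 2.040, -21.550 + 1.980] = [-23.590, -19.570]. RSS = √0.655142 = 0.809.

nominal=-21.550 wc=[-23.590,-19.570] rss=0.809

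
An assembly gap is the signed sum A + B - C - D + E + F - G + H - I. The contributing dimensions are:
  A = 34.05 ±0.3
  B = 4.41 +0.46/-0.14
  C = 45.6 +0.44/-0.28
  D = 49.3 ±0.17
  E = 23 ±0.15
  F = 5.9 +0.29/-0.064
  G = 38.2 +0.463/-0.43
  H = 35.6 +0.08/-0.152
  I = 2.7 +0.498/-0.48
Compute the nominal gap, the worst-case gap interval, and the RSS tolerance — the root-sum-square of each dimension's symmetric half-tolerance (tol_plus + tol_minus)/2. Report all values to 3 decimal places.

Stack each dimension's contribution:
  +A: nom +34.050 → Σnom=34.050; wc +0.300/-0.300 → slack +0.300/-0.300; half-tol=0.300, Σhalf²=0.090000
  +B: nom +4.410 → Σnom=38.460; wc +0.460/-0.140 → slack +0.760/-0.440; half-tol=0.300, Σhalf²=0.180000
  -C: nom -45.600 → Σnom=-7.140; wc +0.280/-0.440 → slack +1.040/-0.880; half-tol=0.360, Σhalf²=0.309600
  -D: nom -49.300 → Σnom=-56.440; wc +0.170/-0.170 → slack +1.210/-1.050; half-tol=0.170, Σhalf²=0.338500
  +E: nom +23.000 → Σnom=-33.440; wc +0.150/-0.150 → slack +1.360/-1.200; half-tol=0.150, Σhalf²=0.361000
  +F: nom +5.900 → Σnom=-27.540; wc +0.290/-0.064 → slack +1.650/-1.264; half-tol=0.177, Σhalf²=0.392329
  -G: nom -38.200 → Σnom=-65.740; wc +0.430/-0.463 → slack +2.080/-1.727; half-tol=0.447, Σhalf²=0.591691
  +H: nom +35.600 → Σnom=-30.140; wc +0.080/-0.152 → slack +2.160/-1.879; half-tol=0.116, Σhalf²=0.605147
  -I: nom -2.700 → Σnom=-32.840; wc +0.480/-0.498 → slack +2.640/-2.377; half-tol=0.489, Σhalf²=0.844268
Nominal = -32.840. Worst-case = [-32.840 - 2.377, -32.840 + 2.640] = [-35.217, -30.200]. RSS = √0.844268 = 0.919.

nominal=-32.840 wc=[-35.217,-30.200] rss=0.919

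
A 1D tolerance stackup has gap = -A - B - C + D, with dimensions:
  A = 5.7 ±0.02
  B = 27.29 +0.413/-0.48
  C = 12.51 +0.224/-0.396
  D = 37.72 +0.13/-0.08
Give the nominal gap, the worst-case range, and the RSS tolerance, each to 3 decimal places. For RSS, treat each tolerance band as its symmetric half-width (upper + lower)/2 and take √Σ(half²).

Stack each dimension's contribution:
  -A: nom -5.700 → Σnom=-5.700; wc +0.020/-0.020 → slack +0.020/-0.020; half-tol=0.020, Σhalf²=0.000400
  -B: nom -27.290 → Σnom=-32.990; wc +0.480/-0.413 → slack +0.500/-0.433; half-tol=0.447, Σhalf²=0.199762
  -C: nom -12.510 → Σnom=-45.500; wc +0.396/-0.224 → slack +0.896/-0.657; half-tol=0.310, Σhalf²=0.295862
  +D: nom +37.720 → Σnom=-7.780; wc +0.130/-0.080 → slack +1.026/-0.737; half-tol=0.105, Σhalf²=0.306887
Nominal = -7.780. Worst-case = [-7.780 - 0.737, -7.780 + 1.026] = [-8.517, -6.754]. RSS = √0.306887 = 0.554.

nominal=-7.780 wc=[-8.517,-6.754] rss=0.554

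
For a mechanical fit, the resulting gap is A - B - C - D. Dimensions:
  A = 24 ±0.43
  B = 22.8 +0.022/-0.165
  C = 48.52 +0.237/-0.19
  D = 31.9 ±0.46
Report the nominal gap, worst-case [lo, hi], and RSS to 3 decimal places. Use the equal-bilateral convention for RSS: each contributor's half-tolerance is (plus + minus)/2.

nominal=-79.220 wc=[-80.369,-77.975] rss=0.671

Stack each dimension's contribution:
  +A: nom +24.000 → Σnom=24.000; wc +0.430/-0.430 → slack +0.430/-0.430; half-tol=0.430, Σhalf²=0.184900
  -B: nom -22.800 → Σnom=1.200; wc +0.165/-0.022 → slack +0.595/-0.452; half-tol=0.093, Σhalf²=0.193642
  -C: nom -48.520 → Σnom=-47.320; wc +0.190/-0.237 → slack +0.785/-0.689; half-tol=0.213, Σhalf²=0.239224
  -D: nom -31.900 → Σnom=-79.220; wc +0.460/-0.460 → slack +1.245/-1.149; half-tol=0.460, Σhalf²=0.450824
Nominal = -79.220. Worst-case = [-79.220 - 1.149, -79.220 + 1.245] = [-80.369, -77.975]. RSS = √0.450824 = 0.671.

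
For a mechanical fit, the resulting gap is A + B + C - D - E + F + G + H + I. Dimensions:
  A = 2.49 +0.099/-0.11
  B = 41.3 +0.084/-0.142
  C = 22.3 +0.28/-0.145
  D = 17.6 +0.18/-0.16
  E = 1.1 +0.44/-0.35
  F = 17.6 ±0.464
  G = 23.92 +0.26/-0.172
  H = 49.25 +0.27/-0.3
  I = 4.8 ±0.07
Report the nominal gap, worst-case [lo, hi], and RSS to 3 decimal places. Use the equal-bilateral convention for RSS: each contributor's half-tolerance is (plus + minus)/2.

nominal=142.960 wc=[140.937,144.997] rss=0.776

Stack each dimension's contribution:
  +A: nom +2.490 → Σnom=2.490; wc +0.099/-0.110 → slack +0.099/-0.110; half-tol=0.105, Σhalf²=0.010920
  +B: nom +41.300 → Σnom=43.790; wc +0.084/-0.142 → slack +0.183/-0.252; half-tol=0.113, Σhalf²=0.023689
  +C: nom +22.300 → Σnom=66.090; wc +0.280/-0.145 → slack +0.463/-0.397; half-tol=0.213, Σhalf²=0.068846
  -D: nom -17.600 → Σnom=48.490; wc +0.160/-0.180 → slack +0.623/-0.577; half-tol=0.170, Σhalf²=0.097745
  -E: nom -1.100 → Σnom=47.390; wc +0.350/-0.440 → slack +0.973/-1.017; half-tol=0.395, Σhalf²=0.253771
  +F: nom +17.600 → Σnom=64.990; wc +0.464/-0.464 → slack +1.437/-1.481; half-tol=0.464, Σhalf²=0.469067
  +G: nom +23.920 → Σnom=88.910; wc +0.260/-0.172 → slack +1.697/-1.653; half-tol=0.216, Σhalf²=0.515723
  +H: nom +49.250 → Σnom=138.160; wc +0.270/-0.300 → slack +1.967/-1.953; half-tol=0.285, Σhalf²=0.596948
  +I: nom +4.800 → Σnom=142.960; wc +0.070/-0.070 → slack +2.037/-2.023; half-tol=0.070, Σhalf²=0.601848
Nominal = 142.960. Worst-case = [142.960 - 2.023, 142.960 + 2.037] = [140.937, 144.997]. RSS = √0.601848 = 0.776.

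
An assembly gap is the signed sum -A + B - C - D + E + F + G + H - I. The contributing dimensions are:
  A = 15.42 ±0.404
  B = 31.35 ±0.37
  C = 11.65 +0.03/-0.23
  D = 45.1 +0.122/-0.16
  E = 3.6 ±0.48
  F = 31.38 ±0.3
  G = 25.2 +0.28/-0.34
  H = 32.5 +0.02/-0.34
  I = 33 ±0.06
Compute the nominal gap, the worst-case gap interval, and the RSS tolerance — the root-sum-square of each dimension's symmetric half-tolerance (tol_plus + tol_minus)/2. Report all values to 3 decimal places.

nominal=18.860 wc=[16.414,21.164] rss=0.888

Stack each dimension's contribution:
  -A: nom -15.420 → Σnom=-15.420; wc +0.404/-0.404 → slack +0.404/-0.404; half-tol=0.404, Σhalf²=0.163216
  +B: nom +31.350 → Σnom=15.930; wc +0.370/-0.370 → slack +0.774/-0.774; half-tol=0.370, Σhalf²=0.300116
  -C: nom -11.650 → Σnom=4.280; wc +0.230/-0.030 → slack +1.004/-0.804; half-tol=0.130, Σhalf²=0.317016
  -D: nom -45.100 → Σnom=-40.820; wc +0.160/-0.122 → slack +1.164/-0.926; half-tol=0.141, Σhalf²=0.336897
  +E: nom +3.600 → Σnom=-37.220; wc +0.480/-0.480 → slack +1.644/-1.406; half-tol=0.480, Σhalf²=0.567297
  +F: nom +31.380 → Σnom=-5.840; wc +0.300/-0.300 → slack +1.944/-1.706; half-tol=0.300, Σhalf²=0.657297
  +G: nom +25.200 → Σnom=19.360; wc +0.280/-0.340 → slack +2.224/-2.046; half-tol=0.310, Σhalf²=0.753397
  +H: nom +32.500 → Σnom=51.860; wc +0.020/-0.340 → slack +2.244/-2.386; half-tol=0.180, Σhalf²=0.785797
  -I: nom -33.000 → Σnom=18.860; wc +0.060/-0.060 → slack +2.304/-2.446; half-tol=0.060, Σhalf²=0.789397
Nominal = 18.860. Worst-case = [18.860 - 2.446, 18.860 + 2.304] = [16.414, 21.164]. RSS = √0.789397 = 0.888.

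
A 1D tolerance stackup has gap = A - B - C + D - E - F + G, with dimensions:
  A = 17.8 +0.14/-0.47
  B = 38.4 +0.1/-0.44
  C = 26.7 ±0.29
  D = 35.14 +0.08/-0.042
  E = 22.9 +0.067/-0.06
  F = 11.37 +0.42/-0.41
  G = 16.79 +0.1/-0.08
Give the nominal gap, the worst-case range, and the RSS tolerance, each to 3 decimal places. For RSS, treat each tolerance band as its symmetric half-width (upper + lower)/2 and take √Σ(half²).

nominal=-29.640 wc=[-31.109,-28.120] rss=0.662

Stack each dimension's contribution:
  +A: nom +17.800 → Σnom=17.800; wc +0.140/-0.470 → slack +0.140/-0.470; half-tol=0.305, Σhalf²=0.093025
  -B: nom -38.400 → Σnom=-20.600; wc +0.440/-0.100 → slack +0.580/-0.570; half-tol=0.270, Σhalf²=0.165925
  -C: nom -26.700 → Σnom=-47.300; wc +0.290/-0.290 → slack +0.870/-0.860; half-tol=0.290, Σhalf²=0.250025
  +D: nom +35.140 → Σnom=-12.160; wc +0.080/-0.042 → slack +0.950/-0.902; half-tol=0.061, Σhalf²=0.253746
  -E: nom -22.900 → Σnom=-35.060; wc +0.060/-0.067 → slack +1.010/-0.969; half-tol=0.064, Σhalf²=0.257778
  -F: nom -11.370 → Σnom=-46.430; wc +0.410/-0.420 → slack +1.420/-1.389; half-tol=0.415, Σhalf²=0.430003
  +G: nom +16.790 → Σnom=-29.640; wc +0.100/-0.080 → slack +1.520/-1.469; half-tol=0.090, Σhalf²=0.438103
Nominal = -29.640. Worst-case = [-29.640 - 1.469, -29.640 + 1.520] = [-31.109, -28.120]. RSS = √0.438103 = 0.662.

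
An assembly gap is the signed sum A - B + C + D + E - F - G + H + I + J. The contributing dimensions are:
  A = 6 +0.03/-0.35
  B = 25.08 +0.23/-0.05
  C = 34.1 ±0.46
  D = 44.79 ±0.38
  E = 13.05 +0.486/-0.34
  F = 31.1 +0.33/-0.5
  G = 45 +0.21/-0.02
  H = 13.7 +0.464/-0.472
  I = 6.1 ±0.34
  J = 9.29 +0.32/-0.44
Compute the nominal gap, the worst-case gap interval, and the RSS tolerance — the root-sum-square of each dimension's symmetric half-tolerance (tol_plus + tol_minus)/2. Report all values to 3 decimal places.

Stack each dimension's contribution:
  +A: nom +6.000 → Σnom=6.000; wc +0.030/-0.350 → slack +0.030/-0.350; half-tol=0.190, Σhalf²=0.036100
  -B: nom -25.080 → Σnom=-19.080; wc +0.050/-0.230 → slack +0.080/-0.580; half-tol=0.140, Σhalf²=0.055700
  +C: nom +34.100 → Σnom=15.020; wc +0.460/-0.460 → slack +0.540/-1.040; half-tol=0.460, Σhalf²=0.267300
  +D: nom +44.790 → Σnom=59.810; wc +0.380/-0.380 → slack +0.920/-1.420; half-tol=0.380, Σhalf²=0.411700
  +E: nom +13.050 → Σnom=72.860; wc +0.486/-0.340 → slack +1.406/-1.760; half-tol=0.413, Σhalf²=0.582269
  -F: nom -31.100 → Σnom=41.760; wc +0.500/-0.330 → slack +1.906/-2.090; half-tol=0.415, Σhalf²=0.754494
  -G: nom -45.000 → Σnom=-3.240; wc +0.020/-0.210 → slack +1.926/-2.300; half-tol=0.115, Σhalf²=0.767719
  +H: nom +13.700 → Σnom=10.460; wc +0.464/-0.472 → slack +2.390/-2.772; half-tol=0.468, Σhalf²=0.986743
  +I: nom +6.100 → Σnom=16.560; wc +0.340/-0.340 → slack +2.730/-3.112; half-tol=0.340, Σhalf²=1.102343
  +J: nom +9.290 → Σnom=25.850; wc +0.320/-0.440 → slack +3.050/-3.552; half-tol=0.380, Σhalf²=1.246743
Nominal = 25.850. Worst-case = [25.850 - 3.552, 25.850 + 3.050] = [22.298, 28.900]. RSS = √1.246743 = 1.117.

nominal=25.850 wc=[22.298,28.900] rss=1.117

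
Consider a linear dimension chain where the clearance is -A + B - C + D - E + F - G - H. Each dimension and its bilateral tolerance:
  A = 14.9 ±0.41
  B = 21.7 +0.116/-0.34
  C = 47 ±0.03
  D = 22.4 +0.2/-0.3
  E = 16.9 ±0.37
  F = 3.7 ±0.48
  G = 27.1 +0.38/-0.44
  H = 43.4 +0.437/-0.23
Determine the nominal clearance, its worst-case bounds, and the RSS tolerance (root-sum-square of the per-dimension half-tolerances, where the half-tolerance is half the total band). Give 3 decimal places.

nominal=-101.500 wc=[-104.247,-99.224] rss=0.964

Stack each dimension's contribution:
  -A: nom -14.900 → Σnom=-14.900; wc +0.410/-0.410 → slack +0.410/-0.410; half-tol=0.410, Σhalf²=0.168100
  +B: nom +21.700 → Σnom=6.800; wc +0.116/-0.340 → slack +0.526/-0.750; half-tol=0.228, Σhalf²=0.220084
  -C: nom -47.000 → Σnom=-40.200; wc +0.030/-0.030 → slack +0.556/-0.780; half-tol=0.030, Σhalf²=0.220984
  +D: nom +22.400 → Σnom=-17.800; wc +0.200/-0.300 → slack +0.756/-1.080; half-tol=0.250, Σhalf²=0.283484
  -E: nom -16.900 → Σnom=-34.700; wc +0.370/-0.370 → slack +1.126/-1.450; half-tol=0.370, Σhalf²=0.420384
  +F: nom +3.700 → Σnom=-31.000; wc +0.480/-0.480 → slack +1.606/-1.930; half-tol=0.480, Σhalf²=0.650784
  -G: nom -27.100 → Σnom=-58.100; wc +0.440/-0.380 → slack +2.046/-2.310; half-tol=0.410, Σhalf²=0.818884
  -H: nom -43.400 → Σnom=-101.500; wc +0.230/-0.437 → slack +2.276/-2.747; half-tol=0.334, Σhalf²=0.930106
Nominal = -101.500. Worst-case = [-101.500 - 2.747, -101.500 + 2.276] = [-104.247, -99.224]. RSS = √0.930106 = 0.964.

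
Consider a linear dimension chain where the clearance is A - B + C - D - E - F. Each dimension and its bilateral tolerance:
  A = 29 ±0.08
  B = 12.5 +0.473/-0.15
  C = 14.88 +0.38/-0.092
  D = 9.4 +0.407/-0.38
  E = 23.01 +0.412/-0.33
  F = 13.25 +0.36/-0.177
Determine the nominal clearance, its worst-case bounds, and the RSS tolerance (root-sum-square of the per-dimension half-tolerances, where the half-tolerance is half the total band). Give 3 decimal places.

Stack each dimension's contribution:
  +A: nom +29.000 → Σnom=29.000; wc +0.080/-0.080 → slack +0.080/-0.080; half-tol=0.080, Σhalf²=0.006400
  -B: nom -12.500 → Σnom=16.500; wc +0.150/-0.473 → slack +0.230/-0.553; half-tol=0.311, Σhalf²=0.103432
  +C: nom +14.880 → Σnom=31.380; wc +0.380/-0.092 → slack +0.610/-0.645; half-tol=0.236, Σhalf²=0.159128
  -D: nom -9.400 → Σnom=21.980; wc +0.380/-0.407 → slack +0.990/-1.052; half-tol=0.393, Σhalf²=0.313970
  -E: nom -23.010 → Σnom=-1.030; wc +0.330/-0.412 → slack +1.320/-1.464; half-tol=0.371, Σhalf²=0.451611
  -F: nom -13.250 → Σnom=-14.280; wc +0.177/-0.360 → slack +1.497/-1.824; half-tol=0.268, Σhalf²=0.523704
Nominal = -14.280. Worst-case = [-14.280 - 1.824, -14.280 + 1.497] = [-16.104, -12.783]. RSS = √0.523704 = 0.724.

nominal=-14.280 wc=[-16.104,-12.783] rss=0.724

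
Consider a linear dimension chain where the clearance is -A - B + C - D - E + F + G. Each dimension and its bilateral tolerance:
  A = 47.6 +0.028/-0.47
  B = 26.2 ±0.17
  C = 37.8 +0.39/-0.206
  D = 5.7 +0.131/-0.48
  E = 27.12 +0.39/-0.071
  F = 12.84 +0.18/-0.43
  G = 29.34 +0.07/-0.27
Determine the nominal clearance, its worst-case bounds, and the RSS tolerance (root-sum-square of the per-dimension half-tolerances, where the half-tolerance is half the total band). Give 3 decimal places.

Stack each dimension's contribution:
  -A: nom -47.600 → Σnom=-47.600; wc +0.470/-0.028 → slack +0.470/-0.028; half-tol=0.249, Σhalf²=0.062001
  -B: nom -26.200 → Σnom=-73.800; wc +0.170/-0.170 → slack +0.640/-0.198; half-tol=0.170, Σhalf²=0.090901
  +C: nom +37.800 → Σnom=-36.000; wc +0.390/-0.206 → slack +1.030/-0.404; half-tol=0.298, Σhalf²=0.179705
  -D: nom -5.700 → Σnom=-41.700; wc +0.480/-0.131 → slack +1.510/-0.535; half-tol=0.305, Σhalf²=0.273035
  -E: nom -27.120 → Σnom=-68.820; wc +0.071/-0.390 → slack +1.581/-0.925; half-tol=0.231, Σhalf²=0.326165
  +F: nom +12.840 → Σnom=-55.980; wc +0.180/-0.430 → slack +1.761/-1.355; half-tol=0.305, Σhalf²=0.419191
  +G: nom +29.340 → Σnom=-26.640; wc +0.070/-0.270 → slack +1.831/-1.625; half-tol=0.170, Σhalf²=0.448091
Nominal = -26.640. Worst-case = [-26.640 - 1.625, -26.640 + 1.831] = [-28.265, -24.809]. RSS = √0.448091 = 0.669.

nominal=-26.640 wc=[-28.265,-24.809] rss=0.669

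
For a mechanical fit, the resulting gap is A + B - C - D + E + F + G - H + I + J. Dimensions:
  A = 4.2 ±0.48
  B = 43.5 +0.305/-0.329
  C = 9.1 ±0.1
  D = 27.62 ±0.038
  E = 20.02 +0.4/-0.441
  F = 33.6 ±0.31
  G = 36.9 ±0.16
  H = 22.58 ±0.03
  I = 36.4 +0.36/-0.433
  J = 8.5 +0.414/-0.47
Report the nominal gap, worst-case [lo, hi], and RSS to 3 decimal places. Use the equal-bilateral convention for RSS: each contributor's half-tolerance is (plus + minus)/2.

nominal=123.820 wc=[121.029,126.417] rss=0.997

Stack each dimension's contribution:
  +A: nom +4.200 → Σnom=4.200; wc +0.480/-0.480 → slack +0.480/-0.480; half-tol=0.480, Σhalf²=0.230400
  +B: nom +43.500 → Σnom=47.700; wc +0.305/-0.329 → slack +0.785/-0.809; half-tol=0.317, Σhalf²=0.330889
  -C: nom -9.100 → Σnom=38.600; wc +0.100/-0.100 → slack +0.885/-0.909; half-tol=0.100, Σhalf²=0.340889
  -D: nom -27.620 → Σnom=10.980; wc +0.038/-0.038 → slack +0.923/-0.947; half-tol=0.038, Σhalf²=0.342333
  +E: nom +20.020 → Σnom=31.000; wc +0.400/-0.441 → slack +1.323/-1.388; half-tol=0.420, Σhalf²=0.519153
  +F: nom +33.600 → Σnom=64.600; wc +0.310/-0.310 → slack +1.633/-1.698; half-tol=0.310, Σhalf²=0.615253
  +G: nom +36.900 → Σnom=101.500; wc +0.160/-0.160 → slack +1.793/-1.858; half-tol=0.160, Σhalf²=0.640853
  -H: nom -22.580 → Σnom=78.920; wc +0.030/-0.030 → slack +1.823/-1.888; half-tol=0.030, Σhalf²=0.641753
  +I: nom +36.400 → Σnom=115.320; wc +0.360/-0.433 → slack +2.183/-2.321; half-tol=0.396, Σhalf²=0.798965
  +J: nom +8.500 → Σnom=123.820; wc +0.414/-0.470 → slack +2.597/-2.791; half-tol=0.442, Σhalf²=0.994329
Nominal = 123.820. Worst-case = [123.820 - 2.791, 123.820 + 2.597] = [121.029, 126.417]. RSS = √0.994329 = 0.997.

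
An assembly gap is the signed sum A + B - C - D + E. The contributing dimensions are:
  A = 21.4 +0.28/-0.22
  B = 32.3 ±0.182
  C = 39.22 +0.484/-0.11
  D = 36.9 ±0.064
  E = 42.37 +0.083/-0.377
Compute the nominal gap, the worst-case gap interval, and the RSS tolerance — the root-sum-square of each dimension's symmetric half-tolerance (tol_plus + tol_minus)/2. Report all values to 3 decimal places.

nominal=19.950 wc=[18.623,20.669] rss=0.491

Stack each dimension's contribution:
  +A: nom +21.400 → Σnom=21.400; wc +0.280/-0.220 → slack +0.280/-0.220; half-tol=0.250, Σhalf²=0.062500
  +B: nom +32.300 → Σnom=53.700; wc +0.182/-0.182 → slack +0.462/-0.402; half-tol=0.182, Σhalf²=0.095624
  -C: nom -39.220 → Σnom=14.480; wc +0.110/-0.484 → slack +0.572/-0.886; half-tol=0.297, Σhalf²=0.183833
  -D: nom -36.900 → Σnom=-22.420; wc +0.064/-0.064 → slack +0.636/-0.950; half-tol=0.064, Σhalf²=0.187929
  +E: nom +42.370 → Σnom=19.950; wc +0.083/-0.377 → slack +0.719/-1.327; half-tol=0.230, Σhalf²=0.240829
Nominal = 19.950. Worst-case = [19.950 - 1.327, 19.950 + 0.719] = [18.623, 20.669]. RSS = √0.240829 = 0.491.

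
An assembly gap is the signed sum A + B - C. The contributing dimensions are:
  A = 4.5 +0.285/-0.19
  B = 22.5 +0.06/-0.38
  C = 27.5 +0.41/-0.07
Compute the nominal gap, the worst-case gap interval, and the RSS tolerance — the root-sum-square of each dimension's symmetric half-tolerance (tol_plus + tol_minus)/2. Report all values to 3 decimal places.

nominal=-0.500 wc=[-1.480,-0.085] rss=0.403

Stack each dimension's contribution:
  +A: nom +4.500 → Σnom=4.500; wc +0.285/-0.190 → slack +0.285/-0.190; half-tol=0.237, Σhalf²=0.056406
  +B: nom +22.500 → Σnom=27.000; wc +0.060/-0.380 → slack +0.345/-0.570; half-tol=0.220, Σhalf²=0.104806
  -C: nom -27.500 → Σnom=-0.500; wc +0.070/-0.410 → slack +0.415/-0.980; half-tol=0.240, Σhalf²=0.162406
Nominal = -0.500. Worst-case = [-0.500 - 0.980, -0.500 + 0.415] = [-1.480, -0.085]. RSS = √0.162406 = 0.403.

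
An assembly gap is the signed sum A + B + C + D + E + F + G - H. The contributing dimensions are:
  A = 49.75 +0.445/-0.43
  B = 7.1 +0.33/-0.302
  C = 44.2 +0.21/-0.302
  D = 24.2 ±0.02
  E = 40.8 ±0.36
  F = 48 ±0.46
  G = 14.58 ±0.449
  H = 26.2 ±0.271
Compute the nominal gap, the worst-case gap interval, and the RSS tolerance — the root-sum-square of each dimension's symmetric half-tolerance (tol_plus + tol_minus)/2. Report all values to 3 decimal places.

Stack each dimension's contribution:
  +A: nom +49.750 → Σnom=49.750; wc +0.445/-0.430 → slack +0.445/-0.430; half-tol=0.438, Σhalf²=0.191406
  +B: nom +7.100 → Σnom=56.850; wc +0.330/-0.302 → slack +0.775/-0.732; half-tol=0.316, Σhalf²=0.291262
  +C: nom +44.200 → Σnom=101.050; wc +0.210/-0.302 → slack +0.985/-1.034; half-tol=0.256, Σhalf²=0.356798
  +D: nom +24.200 → Σnom=125.250; wc +0.020/-0.020 → slack +1.005/-1.054; half-tol=0.020, Σhalf²=0.357198
  +E: nom +40.800 → Σnom=166.050; wc +0.360/-0.360 → slack +1.365/-1.414; half-tol=0.360, Σhalf²=0.486798
  +F: nom +48.000 → Σnom=214.050; wc +0.460/-0.460 → slack +1.825/-1.874; half-tol=0.460, Σhalf²=0.698398
  +G: nom +14.580 → Σnom=228.630; wc +0.449/-0.449 → slack +2.274/-2.323; half-tol=0.449, Σhalf²=0.899999
  -H: nom -26.200 → Σnom=202.430; wc +0.271/-0.271 → slack +2.545/-2.594; half-tol=0.271, Σhalf²=0.973440
Nominal = 202.430. Worst-case = [202.430 - 2.594, 202.430 + 2.545] = [199.836, 204.975]. RSS = √0.973440 = 0.987.

nominal=202.430 wc=[199.836,204.975] rss=0.987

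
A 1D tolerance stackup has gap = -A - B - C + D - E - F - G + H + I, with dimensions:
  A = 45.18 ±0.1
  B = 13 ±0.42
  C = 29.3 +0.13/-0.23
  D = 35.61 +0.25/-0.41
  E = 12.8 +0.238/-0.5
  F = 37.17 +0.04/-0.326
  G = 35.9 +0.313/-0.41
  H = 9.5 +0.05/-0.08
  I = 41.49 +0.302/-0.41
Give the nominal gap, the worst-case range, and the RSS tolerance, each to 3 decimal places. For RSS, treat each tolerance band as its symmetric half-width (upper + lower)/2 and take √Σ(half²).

Stack each dimension's contribution:
  -A: nom -45.180 → Σnom=-45.180; wc +0.100/-0.100 → slack +0.100/-0.100; half-tol=0.100, Σhalf²=0.010000
  -B: nom -13.000 → Σnom=-58.180; wc +0.420/-0.420 → slack +0.520/-0.520; half-tol=0.420, Σhalf²=0.186400
  -C: nom -29.300 → Σnom=-87.480; wc +0.230/-0.130 → slack +0.750/-0.650; half-tol=0.180, Σhalf²=0.218800
  +D: nom +35.610 → Σnom=-51.870; wc +0.250/-0.410 → slack +1.000/-1.060; half-tol=0.330, Σhalf²=0.327700
  -E: nom -12.800 → Σnom=-64.670; wc +0.500/-0.238 → slack +1.500/-1.298; half-tol=0.369, Σhalf²=0.463861
  -F: nom -37.170 → Σnom=-101.840; wc +0.326/-0.040 → slack +1.826/-1.338; half-tol=0.183, Σhalf²=0.497350
  -G: nom -35.900 → Σnom=-137.740; wc +0.410/-0.313 → slack +2.236/-1.651; half-tol=0.361, Σhalf²=0.628032
  +H: nom +9.500 → Σnom=-128.240; wc +0.050/-0.080 → slack +2.286/-1.731; half-tol=0.065, Σhalf²=0.632257
  +I: nom +41.490 → Σnom=-86.750; wc +0.302/-0.410 → slack +2.588/-2.141; half-tol=0.356, Σhalf²=0.758993
Nominal = -86.750. Worst-case = [-86.750 - 2.141, -86.750 + 2.588] = [-88.891, -84.162]. RSS = √0.758993 = 0.871.

nominal=-86.750 wc=[-88.891,-84.162] rss=0.871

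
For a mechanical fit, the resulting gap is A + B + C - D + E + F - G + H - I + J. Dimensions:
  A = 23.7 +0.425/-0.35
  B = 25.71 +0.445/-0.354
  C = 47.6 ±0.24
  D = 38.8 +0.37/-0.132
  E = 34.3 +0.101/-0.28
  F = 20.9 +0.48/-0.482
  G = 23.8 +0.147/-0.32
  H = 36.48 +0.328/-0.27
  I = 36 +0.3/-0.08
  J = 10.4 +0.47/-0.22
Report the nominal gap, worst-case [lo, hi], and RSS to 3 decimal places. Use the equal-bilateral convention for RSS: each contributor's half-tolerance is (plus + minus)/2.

nominal=100.490 wc=[97.477,103.511] rss=0.999

Stack each dimension's contribution:
  +A: nom +23.700 → Σnom=23.700; wc +0.425/-0.350 → slack +0.425/-0.350; half-tol=0.387, Σhalf²=0.150156
  +B: nom +25.710 → Σnom=49.410; wc +0.445/-0.354 → slack +0.870/-0.704; half-tol=0.399, Σhalf²=0.309756
  +C: nom +47.600 → Σnom=97.010; wc +0.240/-0.240 → slack +1.110/-0.944; half-tol=0.240, Σhalf²=0.367356
  -D: nom -38.800 → Σnom=58.210; wc +0.132/-0.370 → slack +1.242/-1.314; half-tol=0.251, Σhalf²=0.430357
  +E: nom +34.300 → Σnom=92.510; wc +0.101/-0.280 → slack +1.343/-1.594; half-tol=0.191, Σhalf²=0.466648
  +F: nom +20.900 → Σnom=113.410; wc +0.480/-0.482 → slack +1.823/-2.076; half-tol=0.481, Σhalf²=0.698009
  -G: nom -23.800 → Σnom=89.610; wc +0.320/-0.147 → slack +2.143/-2.223; half-tol=0.233, Σhalf²=0.752531
  +H: nom +36.480 → Σnom=126.090; wc +0.328/-0.270 → slack +2.471/-2.493; half-tol=0.299, Σhalf²=0.841932
  -I: nom -36.000 → Σnom=90.090; wc +0.080/-0.300 → slack +2.551/-2.793; half-tol=0.190, Σhalf²=0.878032
  +J: nom +10.400 → Σnom=100.490; wc +0.470/-0.220 → slack +3.021/-3.013; half-tol=0.345, Σhalf²=0.997057
Nominal = 100.490. Worst-case = [100.490 - 3.013, 100.490 + 3.021] = [97.477, 103.511]. RSS = √0.997057 = 0.999.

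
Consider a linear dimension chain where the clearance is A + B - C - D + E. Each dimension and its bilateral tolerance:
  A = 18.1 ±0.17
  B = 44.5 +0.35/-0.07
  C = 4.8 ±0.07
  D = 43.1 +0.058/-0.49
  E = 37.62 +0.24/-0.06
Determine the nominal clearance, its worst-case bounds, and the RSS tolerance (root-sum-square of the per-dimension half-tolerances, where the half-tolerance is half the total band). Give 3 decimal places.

nominal=52.320 wc=[51.892,53.640] rss=0.419

Stack each dimension's contribution:
  +A: nom +18.100 → Σnom=18.100; wc +0.170/-0.170 → slack +0.170/-0.170; half-tol=0.170, Σhalf²=0.028900
  +B: nom +44.500 → Σnom=62.600; wc +0.350/-0.070 → slack +0.520/-0.240; half-tol=0.210, Σhalf²=0.073000
  -C: nom -4.800 → Σnom=57.800; wc +0.070/-0.070 → slack +0.590/-0.310; half-tol=0.070, Σhalf²=0.077900
  -D: nom -43.100 → Σnom=14.700; wc +0.490/-0.058 → slack +1.080/-0.368; half-tol=0.274, Σhalf²=0.152976
  +E: nom +37.620 → Σnom=52.320; wc +0.240/-0.060 → slack +1.320/-0.428; half-tol=0.150, Σhalf²=0.175476
Nominal = 52.320. Worst-case = [52.320 - 0.428, 52.320 + 1.320] = [51.892, 53.640]. RSS = √0.175476 = 0.419.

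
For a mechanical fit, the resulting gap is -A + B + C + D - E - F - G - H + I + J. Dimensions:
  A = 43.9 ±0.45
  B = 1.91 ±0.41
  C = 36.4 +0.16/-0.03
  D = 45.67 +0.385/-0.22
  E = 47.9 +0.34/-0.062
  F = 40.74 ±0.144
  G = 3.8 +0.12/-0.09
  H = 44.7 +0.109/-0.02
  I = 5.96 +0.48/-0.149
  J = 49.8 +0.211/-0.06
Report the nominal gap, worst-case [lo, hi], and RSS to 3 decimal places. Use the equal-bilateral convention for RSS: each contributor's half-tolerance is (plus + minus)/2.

Stack each dimension's contribution:
  -A: nom -43.900 → Σnom=-43.900; wc +0.450/-0.450 → slack +0.450/-0.450; half-tol=0.450, Σhalf²=0.202500
  +B: nom +1.910 → Σnom=-41.990; wc +0.410/-0.410 → slack +0.860/-0.860; half-tol=0.410, Σhalf²=0.370600
  +C: nom +36.400 → Σnom=-5.590; wc +0.160/-0.030 → slack +1.020/-0.890; half-tol=0.095, Σhalf²=0.379625
  +D: nom +45.670 → Σnom=40.080; wc +0.385/-0.220 → slack +1.405/-1.110; half-tol=0.302, Σhalf²=0.471131
  -E: nom -47.900 → Σnom=-7.820; wc +0.062/-0.340 → slack +1.467/-1.450; half-tol=0.201, Σhalf²=0.511532
  -F: nom -40.740 → Σnom=-48.560; wc +0.144/-0.144 → slack +1.611/-1.594; half-tol=0.144, Σhalf²=0.532268
  -G: nom -3.800 → Σnom=-52.360; wc +0.090/-0.120 → slack +1.701/-1.714; half-tol=0.105, Σhalf²=0.543293
  -H: nom -44.700 → Σnom=-97.060; wc +0.020/-0.109 → slack +1.721/-1.823; half-tol=0.065, Σhalf²=0.547453
  +I: nom +5.960 → Σnom=-91.100; wc +0.480/-0.149 → slack +2.201/-1.972; half-tol=0.315, Σhalf²=0.646364
  +J: nom +49.800 → Σnom=-41.300; wc +0.211/-0.060 → slack +2.412/-2.032; half-tol=0.136, Σhalf²=0.664724
Nominal = -41.300. Worst-case = [-41.300 - 2.032, -41.300 + 2.412] = [-43.332, -38.888]. RSS = √0.664724 = 0.815.

nominal=-41.300 wc=[-43.332,-38.888] rss=0.815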